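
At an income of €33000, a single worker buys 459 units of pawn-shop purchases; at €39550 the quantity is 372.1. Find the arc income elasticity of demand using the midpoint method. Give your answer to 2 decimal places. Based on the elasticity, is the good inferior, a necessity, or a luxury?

-1.16 (inferior good)

ΔQ = 372.1 − 459 = -86.9; midpoint Q̄ = (459 + 372.1)/2 = 415.55.
ΔI = 39550 − 33000 = 6550; midpoint Ī = (33000 + 39550)/2 = 36275.
η = (ΔQ/Q̄) ÷ (ΔI/Ī) = (-86.9/415.55) ÷ (6550/36275) = -1.16.
η < 0 ⇒ inferior good.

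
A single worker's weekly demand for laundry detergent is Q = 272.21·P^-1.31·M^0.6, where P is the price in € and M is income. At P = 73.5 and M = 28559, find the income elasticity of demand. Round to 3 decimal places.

0.600

For a multiplicative demand Q = A·P^α·M^β, the income elasticity is β everywhere.
Here β = 0.6, so η = 0.600.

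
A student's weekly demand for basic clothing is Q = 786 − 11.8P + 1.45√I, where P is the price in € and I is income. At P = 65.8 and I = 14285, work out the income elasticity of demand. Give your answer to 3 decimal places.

At P = 65.8, I = 14285: Q = 182.864.
Holding P constant, ∂Q/∂I = 1.45/(2√I) = 0.00606594.
η_I = (∂Q/∂I)·(I/Q) = 0.00606594 × (14285/182.864) = 0.474.

0.474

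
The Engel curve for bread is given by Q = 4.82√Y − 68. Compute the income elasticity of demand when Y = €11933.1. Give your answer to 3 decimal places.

0.574

At Y = 11933.1: Q = 458.531.
dQ/dY = 4.82/(2√Y) = 0.0220618 at this income.
η = (dQ/dY)·(Y/Q) = 0.0220618 × (11933.1/458.531) = 0.574.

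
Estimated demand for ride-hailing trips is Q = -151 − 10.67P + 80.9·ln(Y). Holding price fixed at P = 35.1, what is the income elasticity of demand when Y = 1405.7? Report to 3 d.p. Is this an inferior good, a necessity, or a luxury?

1.329 (luxury)

At P = 35.1, Y = 1405.7: Q = 60.870.
Holding P constant, ∂Q/∂Y = 80.9/Y = 0.0575514.
η_Y = (∂Q/∂Y)·(Y/Q) = 0.0575514 × (1405.7/60.870) = 1.329.
Since η > 1, this is a luxury.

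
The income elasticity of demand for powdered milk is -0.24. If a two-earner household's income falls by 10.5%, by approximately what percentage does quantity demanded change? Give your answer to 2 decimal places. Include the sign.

%ΔQ ≈ η × %ΔI = -0.24 × (-10.5%) = 2.52%.

2.52%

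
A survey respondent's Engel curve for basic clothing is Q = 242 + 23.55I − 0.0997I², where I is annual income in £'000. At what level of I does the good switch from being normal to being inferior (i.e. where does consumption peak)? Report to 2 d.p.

dQ/dI = 23.55 − 0.1994I.
The good is inferior where dQ/dI < 0. Setting dQ/dI = 0 gives I = 23.55 / 0.1994 = 118.10.

118.10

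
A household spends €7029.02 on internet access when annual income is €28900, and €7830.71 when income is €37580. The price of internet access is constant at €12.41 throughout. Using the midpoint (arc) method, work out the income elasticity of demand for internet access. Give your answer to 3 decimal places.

0.413

With a constant price, Q₁ = 7029.02/12.41 = 566.400 and Q₂ = 7830.71/12.41 = 631.000 (equivalently, work directly with expenditure since P cancels).
Midpoint %ΔQ = (7830.71 − 7029.02)/7429.87 = 0.10790; midpoint %ΔI = (37580 − 28900)/33240 = 0.26113.
η = 0.10790 / 0.26113 = 0.413.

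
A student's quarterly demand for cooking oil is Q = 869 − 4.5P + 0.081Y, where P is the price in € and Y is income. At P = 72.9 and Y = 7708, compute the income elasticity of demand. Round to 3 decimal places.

At P = 72.9, Y = 7708: Q = 1165.298.
Holding P constant, ∂Q/∂Y = 0.081.
η_Y = (∂Q/∂Y)·(Y/Q) = 0.081 × (7708/1165.298) = 0.536.

0.536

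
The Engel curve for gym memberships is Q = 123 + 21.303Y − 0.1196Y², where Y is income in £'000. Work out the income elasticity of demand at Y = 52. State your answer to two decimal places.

At Y = 52: Q = 907.3576.
dQ/dY = 21.303 − 0.2392Y = 8.86460.
η = (dQ/dY)·(Y/Q) = 8.86460 × (52/907.3576) = 0.51.

0.51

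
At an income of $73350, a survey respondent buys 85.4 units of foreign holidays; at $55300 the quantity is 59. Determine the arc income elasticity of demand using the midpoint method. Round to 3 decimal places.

1.303

ΔQ = 59 − 85.4 = -26.4; midpoint Q̄ = (85.4 + 59)/2 = 72.2.
ΔI = 55300 − 73350 = -18050; midpoint Ī = (73350 + 55300)/2 = 64325.
η = (ΔQ/Q̄) ÷ (ΔI/Ī) = (-26.4/72.2) ÷ (-18050/64325) = 1.303.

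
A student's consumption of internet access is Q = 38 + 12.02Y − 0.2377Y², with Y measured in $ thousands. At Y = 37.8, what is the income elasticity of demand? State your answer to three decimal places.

At Y = 37.8: Q = 152.7207.
dQ/dY = 12.02 − 0.4754Y = -5.95012.
η = (dQ/dY)·(Y/Q) = -5.95012 × (37.8/152.7207) = -1.473.

-1.473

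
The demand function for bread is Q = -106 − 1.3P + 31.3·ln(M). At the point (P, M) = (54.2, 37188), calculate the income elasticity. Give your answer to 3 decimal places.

0.205

At P = 54.2, M = 37188: Q = 152.933.
Holding P constant, ∂Q/∂M = 31.3/M = 0.000841669.
η_M = (∂Q/∂M)·(M/Q) = 0.000841669 × (37188/152.933) = 0.205.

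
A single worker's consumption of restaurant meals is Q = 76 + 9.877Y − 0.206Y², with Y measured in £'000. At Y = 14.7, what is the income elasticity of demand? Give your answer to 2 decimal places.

At Y = 14.7: Q = 176.6774.
dQ/dY = 9.877 − 0.412Y = 3.82060.
η = (dQ/dY)·(Y/Q) = 3.82060 × (14.7/176.6774) = 0.32.

0.32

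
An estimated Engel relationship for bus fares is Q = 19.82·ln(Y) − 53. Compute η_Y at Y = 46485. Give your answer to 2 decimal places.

At Y = 46485: Q = 160.003.
dQ/dY = 19.82/Y = 0.000426374 at this income.
η = (dQ/dY)·(Y/Q) = 0.000426374 × (46485/160.003) = 0.12.

0.12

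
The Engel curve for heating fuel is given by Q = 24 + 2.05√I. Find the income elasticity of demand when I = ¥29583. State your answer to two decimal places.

At I = 29583: Q = 376.594.
dQ/dI = 2.05/(2√I) = 0.0059594 at this income.
η = (dQ/dI)·(I/Q) = 0.0059594 × (29583/376.594) = 0.47.

0.47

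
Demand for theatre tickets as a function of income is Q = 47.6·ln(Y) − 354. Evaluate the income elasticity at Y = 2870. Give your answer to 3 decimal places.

At Y = 2870: Q = 24.994.
dQ/dY = 47.6/Y = 0.0165854 at this income.
η = (dQ/dY)·(Y/Q) = 0.0165854 × (2870/24.994) = 1.904.

1.904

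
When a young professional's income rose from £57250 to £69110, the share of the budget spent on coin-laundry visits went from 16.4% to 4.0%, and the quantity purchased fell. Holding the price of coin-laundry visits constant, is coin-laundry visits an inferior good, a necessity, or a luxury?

Quantity demanded falls as income rises, so η < 0.

inferior good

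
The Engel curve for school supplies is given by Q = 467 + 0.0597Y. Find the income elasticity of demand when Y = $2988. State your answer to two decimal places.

0.28

At Y = 2988: Q = 645.384.
dQ/dY = 0.0597.
η = (dQ/dY)·(Y/Q) = 0.0597 × (2988/645.384) = 0.28.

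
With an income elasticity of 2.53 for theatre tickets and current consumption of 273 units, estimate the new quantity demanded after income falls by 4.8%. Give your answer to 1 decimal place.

239.8

%ΔQ ≈ η × %ΔI = 2.53 × (-4.8%) = -12.144%.
New Q ≈ 273 × (1 − 0.12144) = 239.8.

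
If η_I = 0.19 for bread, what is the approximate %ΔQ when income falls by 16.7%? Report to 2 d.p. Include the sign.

%ΔQ ≈ η × %ΔI = 0.19 × (-16.7%) = -3.17%.

-3.17%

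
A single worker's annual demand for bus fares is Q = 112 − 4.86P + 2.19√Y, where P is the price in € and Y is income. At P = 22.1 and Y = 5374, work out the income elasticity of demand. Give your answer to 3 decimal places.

At P = 22.1, Y = 5374: Q = 165.138.
Holding P constant, ∂Q/∂Y = 2.19/(2√Y) = 0.0149371.
η_Y = (∂Q/∂Y)·(Y/Q) = 0.0149371 × (5374/165.138) = 0.486.

0.486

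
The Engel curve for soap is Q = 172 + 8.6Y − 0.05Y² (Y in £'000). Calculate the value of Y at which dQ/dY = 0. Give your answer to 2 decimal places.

dQ/dY = 8.6 − 0.1Y.
The good is inferior where dQ/dY < 0. Setting dQ/dY = 0 gives Y = 8.6 / 0.1 = 86.00.

86.00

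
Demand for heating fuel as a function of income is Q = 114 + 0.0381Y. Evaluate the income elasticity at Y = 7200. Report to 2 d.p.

0.71

At Y = 7200: Q = 388.320.
dQ/dY = 0.0381.
η = (dQ/dY)·(Y/Q) = 0.0381 × (7200/388.320) = 0.71.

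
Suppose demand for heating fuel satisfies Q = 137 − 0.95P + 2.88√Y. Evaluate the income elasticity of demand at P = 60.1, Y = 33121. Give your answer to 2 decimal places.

At P = 60.1, Y = 33121: Q = 604.041.
Holding P constant, ∂Q/∂Y = 2.88/(2√Y) = 0.00791245.
η_Y = (∂Q/∂Y)·(Y/Q) = 0.00791245 × (33121/604.041) = 0.43.

0.43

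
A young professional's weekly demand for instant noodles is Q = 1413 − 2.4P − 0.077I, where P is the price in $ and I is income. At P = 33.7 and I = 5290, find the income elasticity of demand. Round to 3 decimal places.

-0.440

At P = 33.7, I = 5290: Q = 924.790.
Holding P constant, ∂Q/∂I = −0.077.
η_I = (∂Q/∂I)·(I/Q) = -0.077 × (5290/924.790) = -0.440.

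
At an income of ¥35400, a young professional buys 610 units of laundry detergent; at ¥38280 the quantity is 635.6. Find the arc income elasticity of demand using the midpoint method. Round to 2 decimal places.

ΔQ = 635.6 − 610 = 25.6; midpoint Q̄ = (610 + 635.6)/2 = 622.8.
ΔI = 38280 − 35400 = 2880; midpoint Ī = (35400 + 38280)/2 = 36840.
η = (ΔQ/Q̄) ÷ (ΔI/Ī) = (25.6/622.8) ÷ (2880/36840) = 0.53.

0.53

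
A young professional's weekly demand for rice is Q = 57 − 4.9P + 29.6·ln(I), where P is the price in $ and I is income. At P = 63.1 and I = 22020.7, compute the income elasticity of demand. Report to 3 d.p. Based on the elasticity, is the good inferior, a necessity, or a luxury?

0.676 (necessity)

At P = 63.1, I = 22020.7: Q = 43.802.
Holding P constant, ∂Q/∂I = 29.6/I = 0.00134419.
η_I = (∂Q/∂I)·(I/Q) = 0.00134419 × (22020.7/43.802) = 0.676.
Since 0 < η < 1, this is a necessity.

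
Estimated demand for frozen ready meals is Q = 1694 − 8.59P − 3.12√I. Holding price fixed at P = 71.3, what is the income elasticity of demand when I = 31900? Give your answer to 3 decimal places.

At P = 71.3, I = 31900: Q = 524.283.
Holding P constant, ∂Q/∂I = -3.12/(2√I) = -0.00873432.
η_I = (∂Q/∂I)·(I/Q) = -0.00873432 × (31900/524.283) = -0.531.

-0.531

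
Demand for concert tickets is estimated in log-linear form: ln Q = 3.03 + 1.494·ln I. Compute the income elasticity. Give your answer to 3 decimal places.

1.494

In a log-linear demand, the coefficient on ln I is the income elasticity.
So η = 1.494.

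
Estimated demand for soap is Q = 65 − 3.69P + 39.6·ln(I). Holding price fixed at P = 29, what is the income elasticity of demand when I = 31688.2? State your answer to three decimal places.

At P = 29, I = 31688.2: Q = 368.393.
Holding P constant, ∂Q/∂I = 39.6/I = 0.00124968.
η_I = (∂Q/∂I)·(I/Q) = 0.00124968 × (31688.2/368.393) = 0.107.

0.107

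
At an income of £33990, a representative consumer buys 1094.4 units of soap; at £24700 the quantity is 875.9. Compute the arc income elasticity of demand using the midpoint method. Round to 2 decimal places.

ΔQ = 875.9 − 1094.4 = -218.5; midpoint Q̄ = (1094.4 + 875.9)/2 = 985.15.
ΔI = 24700 − 33990 = -9290; midpoint Ī = (33990 + 24700)/2 = 29345.
η = (ΔQ/Q̄) ÷ (ΔI/Ī) = (-218.5/985.15) ÷ (-9290/29345) = 0.70.

0.70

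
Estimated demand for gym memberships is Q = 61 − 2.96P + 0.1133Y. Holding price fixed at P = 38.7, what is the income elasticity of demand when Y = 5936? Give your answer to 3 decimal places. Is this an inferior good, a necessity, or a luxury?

At P = 38.7, Y = 5936: Q = 618.997.
Holding P constant, ∂Q/∂Y = 0.1133.
η_Y = (∂Q/∂Y)·(Y/Q) = 0.1133 × (5936/618.997) = 1.087.
Since η > 1, this is a luxury.

1.087 (luxury)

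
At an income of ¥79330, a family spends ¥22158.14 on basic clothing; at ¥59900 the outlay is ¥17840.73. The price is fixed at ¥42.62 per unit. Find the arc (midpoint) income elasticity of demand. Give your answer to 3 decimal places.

0.773

With a constant price, Q₁ = 22158.14/42.62 = 519.900 and Q₂ = 17840.73/42.62 = 418.600 (equivalently, work directly with expenditure since P cancels).
Midpoint %ΔQ = (17840.73 − 22158.14)/19999.43 = -0.21588; midpoint %ΔI = (59900 − 79330)/69615 = -0.27911.
η = -0.21588 / -0.27911 = 0.773.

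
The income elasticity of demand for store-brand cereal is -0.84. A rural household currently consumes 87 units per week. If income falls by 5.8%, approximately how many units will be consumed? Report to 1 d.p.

91.2

%ΔQ ≈ η × %ΔI = -0.84 × (-5.8%) = 4.872%.
New Q ≈ 87 × (1 + 0.04872) = 91.2.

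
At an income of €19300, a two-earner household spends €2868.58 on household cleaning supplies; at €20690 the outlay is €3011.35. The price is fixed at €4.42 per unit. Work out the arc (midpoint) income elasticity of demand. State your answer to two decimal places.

With a constant price, Q₁ = 2868.58/4.42 = 649.000 and Q₂ = 3011.35/4.42 = 681.301 (equivalently, work directly with expenditure since P cancels).
Midpoint %ΔQ = (3011.35 − 2868.58)/2939.97 = 0.04856; midpoint %ΔI = (20690 − 19300)/19995 = 0.06952.
η = 0.04856 / 0.06952 = 0.70.

0.70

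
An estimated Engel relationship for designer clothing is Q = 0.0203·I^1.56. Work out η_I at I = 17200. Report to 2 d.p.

1.56

For Q = A·I^β the income elasticity is constant and equal to β.
Here β = 1.56, so η = 1.56.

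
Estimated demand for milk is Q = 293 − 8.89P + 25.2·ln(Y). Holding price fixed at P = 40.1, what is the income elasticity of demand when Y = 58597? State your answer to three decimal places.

0.118

At P = 40.1, Y = 58597: Q = 213.168.
Holding P constant, ∂Q/∂Y = 25.2/Y = 0.000430056.
η_Y = (∂Q/∂Y)·(Y/Q) = 0.000430056 × (58597/213.168) = 0.118.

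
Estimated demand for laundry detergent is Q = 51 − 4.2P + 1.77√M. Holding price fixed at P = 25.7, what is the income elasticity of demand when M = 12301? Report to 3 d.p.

0.704

At P = 25.7, M = 12301: Q = 139.370.
Holding P constant, ∂Q/∂M = 1.77/(2√M) = 0.00797945.
η_M = (∂Q/∂M)·(M/Q) = 0.00797945 × (12301/139.370) = 0.704.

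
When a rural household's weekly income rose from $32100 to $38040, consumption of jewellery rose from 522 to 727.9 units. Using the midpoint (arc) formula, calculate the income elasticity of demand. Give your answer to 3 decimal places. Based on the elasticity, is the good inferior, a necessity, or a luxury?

ΔQ = 727.9 − 522 = 205.9; midpoint Q̄ = (522 + 727.9)/2 = 624.95.
ΔI = 38040 − 32100 = 5940; midpoint Ī = (32100 + 38040)/2 = 35070.
η = (ΔQ/Q̄) ÷ (ΔI/Ī) = (205.9/624.95) ÷ (5940/35070) = 1.945.
η > 1 ⇒ luxury.

1.945 (luxury)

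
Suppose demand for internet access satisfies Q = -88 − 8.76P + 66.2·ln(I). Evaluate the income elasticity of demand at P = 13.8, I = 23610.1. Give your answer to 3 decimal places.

0.145

At P = 13.8, I = 23610.1: Q = 457.708.
Holding P constant, ∂Q/∂I = 66.2/I = 0.00280388.
η_I = (∂Q/∂I)·(I/Q) = 0.00280388 × (23610.1/457.708) = 0.145.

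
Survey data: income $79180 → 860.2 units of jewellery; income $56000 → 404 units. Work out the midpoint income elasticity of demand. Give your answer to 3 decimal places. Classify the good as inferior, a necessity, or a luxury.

2.104 (luxury)

ΔQ = 404 − 860.2 = -456.2; midpoint Q̄ = (860.2 + 404)/2 = 632.1.
ΔI = 56000 − 79180 = -23180; midpoint Ī = (79180 + 56000)/2 = 67590.
η = (ΔQ/Q̄) ÷ (ΔI/Ī) = (-456.2/632.1) ÷ (-23180/67590) = 2.104.
η > 1 ⇒ luxury.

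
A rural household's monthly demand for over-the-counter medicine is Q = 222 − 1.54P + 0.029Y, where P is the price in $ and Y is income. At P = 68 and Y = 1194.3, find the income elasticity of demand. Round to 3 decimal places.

At P = 68, Y = 1194.3: Q = 151.915.
Holding P constant, ∂Q/∂Y = 0.029.
η_Y = (∂Q/∂Y)·(Y/Q) = 0.029 × (1194.3/151.915) = 0.228.

0.228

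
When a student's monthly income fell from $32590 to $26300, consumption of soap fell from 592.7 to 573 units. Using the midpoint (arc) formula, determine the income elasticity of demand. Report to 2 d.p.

0.16

ΔQ = 573 − 592.7 = -19.7; midpoint Q̄ = (592.7 + 573)/2 = 582.85.
ΔI = 26300 − 32590 = -6290; midpoint Ī = (32590 + 26300)/2 = 29445.
η = (ΔQ/Q̄) ÷ (ΔI/Ī) = (-19.7/582.85) ÷ (-6290/29445) = 0.16.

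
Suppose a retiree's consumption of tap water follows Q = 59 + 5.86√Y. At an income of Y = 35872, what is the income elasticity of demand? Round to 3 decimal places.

0.475

At Y = 35872: Q = 1168.878.
dQ/dY = 5.86/(2√Y) = 0.01547 at this income.
η = (dQ/dY)·(Y/Q) = 0.01547 × (35872/1168.878) = 0.475.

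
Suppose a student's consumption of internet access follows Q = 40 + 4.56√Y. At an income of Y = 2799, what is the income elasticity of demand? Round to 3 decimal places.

At Y = 2799: Q = 281.249.
dQ/dY = 4.56/(2√Y) = 0.0430956 at this income.
η = (dQ/dY)·(Y/Q) = 0.0430956 × (2799/281.249) = 0.429.

0.429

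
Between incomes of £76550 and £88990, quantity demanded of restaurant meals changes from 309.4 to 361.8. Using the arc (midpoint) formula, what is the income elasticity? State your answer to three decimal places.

ΔQ = 361.8 − 309.4 = 52.4; midpoint Q̄ = (309.4 + 361.8)/2 = 335.6.
ΔI = 88990 − 76550 = 12440; midpoint Ī = (76550 + 88990)/2 = 82770.
η = (ΔQ/Q̄) ÷ (ΔI/Ī) = (52.4/335.6) ÷ (12440/82770) = 1.039.

1.039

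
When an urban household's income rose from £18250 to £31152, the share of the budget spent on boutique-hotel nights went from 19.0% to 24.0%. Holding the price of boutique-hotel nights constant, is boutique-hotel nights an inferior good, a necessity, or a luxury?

The budget share rises as income rises, so η > 1.

luxury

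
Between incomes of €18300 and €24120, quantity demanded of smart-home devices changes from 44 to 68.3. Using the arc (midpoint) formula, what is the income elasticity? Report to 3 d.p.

1.577

ΔQ = 68.3 − 44 = 24.3; midpoint Q̄ = (44 + 68.3)/2 = 56.15.
ΔI = 24120 − 18300 = 5820; midpoint Ī = (18300 + 24120)/2 = 21210.
η = (ΔQ/Q̄) ÷ (ΔI/Ī) = (24.3/56.15) ÷ (5820/21210) = 1.577.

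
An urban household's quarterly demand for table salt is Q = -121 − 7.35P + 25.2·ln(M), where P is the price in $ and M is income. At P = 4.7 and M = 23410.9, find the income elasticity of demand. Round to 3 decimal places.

At P = 4.7, M = 23410.9: Q = 97.991.
Holding P constant, ∂Q/∂M = 25.2/M = 0.00107642.
η_M = (∂Q/∂M)·(M/Q) = 0.00107642 × (23410.9/97.991) = 0.257.

0.257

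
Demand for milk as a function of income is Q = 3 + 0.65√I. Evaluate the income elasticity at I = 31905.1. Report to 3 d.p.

At I = 31905.1: Q = 119.103.
dQ/dI = 0.65/(2√I) = 0.00181951 at this income.
η = (dQ/dI)·(I/Q) = 0.00181951 × (31905.1/119.103) = 0.487.

0.487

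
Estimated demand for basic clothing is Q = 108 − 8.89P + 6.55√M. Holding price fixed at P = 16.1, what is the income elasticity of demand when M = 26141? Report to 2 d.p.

At P = 16.1, M = 26141: Q = 1023.887.
Holding P constant, ∂Q/∂M = 6.55/(2√M) = 0.0202558.
η_M = (∂Q/∂M)·(M/Q) = 0.0202558 × (26141/1023.887) = 0.52.

0.52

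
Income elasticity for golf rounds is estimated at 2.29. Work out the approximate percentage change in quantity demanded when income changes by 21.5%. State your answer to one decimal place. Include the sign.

%ΔQ ≈ η × %ΔI = 2.29 × 21.5% = 49.2%.

49.2%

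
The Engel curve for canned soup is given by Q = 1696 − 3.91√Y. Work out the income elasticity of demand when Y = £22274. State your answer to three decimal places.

At Y = 22274: Q = 1112.453.
dQ/dY = -3.91/(2√Y) = -0.0130993 at this income.
η = (dQ/dY)·(Y/Q) = -0.0130993 × (22274/1112.453) = -0.262.

-0.262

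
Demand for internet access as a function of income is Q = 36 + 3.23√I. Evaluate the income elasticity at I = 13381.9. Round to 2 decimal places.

0.46

At I = 13381.9: Q = 409.647.
dQ/dI = 3.23/(2√I) = 0.0139609 at this income.
η = (dQ/dI)·(I/Q) = 0.0139609 × (13381.9/409.647) = 0.46.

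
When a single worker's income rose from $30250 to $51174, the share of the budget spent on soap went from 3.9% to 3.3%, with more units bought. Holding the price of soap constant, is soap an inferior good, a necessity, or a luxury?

Quantity rises but the budget share falls as income rises, so 0 < η < 1.

necessity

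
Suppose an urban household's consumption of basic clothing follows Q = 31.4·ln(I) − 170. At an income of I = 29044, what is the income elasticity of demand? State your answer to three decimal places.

0.206

At I = 29044: Q = 152.684.
dQ/dI = 31.4/I = 0.00108112 at this income.
η = (dQ/dI)·(I/Q) = 0.00108112 × (29044/152.684) = 0.206.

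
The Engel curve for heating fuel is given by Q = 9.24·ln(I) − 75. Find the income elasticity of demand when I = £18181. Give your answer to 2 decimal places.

0.59

At I = 18181: Q = 15.627.
dQ/dI = 9.24/I = 0.000508223 at this income.
η = (dQ/dI)·(I/Q) = 0.000508223 × (18181/15.627) = 0.59.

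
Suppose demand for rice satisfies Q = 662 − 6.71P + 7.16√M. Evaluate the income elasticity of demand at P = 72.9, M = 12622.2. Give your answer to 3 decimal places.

At P = 72.9, M = 12622.2: Q = 977.257.
Holding P constant, ∂Q/∂M = 7.16/(2√M) = 0.0318651.
η_M = (∂Q/∂M)·(M/Q) = 0.0318651 × (12622.2/977.257) = 0.412.

0.412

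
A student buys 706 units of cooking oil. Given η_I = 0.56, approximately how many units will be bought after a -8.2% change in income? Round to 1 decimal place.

%ΔQ ≈ η × %ΔI = 0.56 × (-8.2%) = -4.592%.
New Q ≈ 706 × (1 − 0.04592) = 673.6.

673.6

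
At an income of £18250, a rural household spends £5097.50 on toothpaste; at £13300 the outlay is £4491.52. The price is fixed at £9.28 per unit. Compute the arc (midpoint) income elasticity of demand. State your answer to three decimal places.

0.403

With a constant price, Q₁ = 5097.50/9.28 = 549.300 and Q₂ = 4491.52/9.28 = 484.000 (equivalently, work directly with expenditure since P cancels).
Midpoint %ΔQ = (4491.52 − 5097.50)/4794.51 = -0.12639; midpoint %ΔI = (13300 − 18250)/15775 = -0.31379.
η = -0.12639 / -0.31379 = 0.403.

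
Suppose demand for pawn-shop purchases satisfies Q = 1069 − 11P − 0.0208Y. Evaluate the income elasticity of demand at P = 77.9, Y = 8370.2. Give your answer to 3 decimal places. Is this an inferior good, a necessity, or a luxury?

At P = 77.9, Y = 8370.2: Q = 38.000.
Holding P constant, ∂Q/∂Y = −0.0208.
η_Y = (∂Q/∂Y)·(Y/Q) = -0.0208 × (8370.2/38.000) = -4.582.
Since η < 0, this is an inferior good.

-4.582 (inferior good)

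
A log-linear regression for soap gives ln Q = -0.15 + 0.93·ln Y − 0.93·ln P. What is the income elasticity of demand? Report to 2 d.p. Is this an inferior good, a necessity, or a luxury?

In a log-linear demand, the coefficient on ln Y is the income elasticity.
So η = 0.93.
0 < η < 1 ⇒ necessity.

0.93 (necessity)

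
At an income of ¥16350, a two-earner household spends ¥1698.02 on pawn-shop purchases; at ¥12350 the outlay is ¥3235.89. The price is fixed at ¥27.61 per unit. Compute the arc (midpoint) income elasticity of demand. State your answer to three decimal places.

With a constant price, Q₁ = 1698.02/27.61 = 61.500 and Q₂ = 3235.89/27.61 = 117.200 (equivalently, work directly with expenditure since P cancels).
Midpoint %ΔQ = (3235.89 − 1698.02)/2466.96 = 0.62339; midpoint %ΔI = (12350 − 16350)/14350 = -0.27875.
η = 0.62339 / -0.27875 = -2.236.

-2.236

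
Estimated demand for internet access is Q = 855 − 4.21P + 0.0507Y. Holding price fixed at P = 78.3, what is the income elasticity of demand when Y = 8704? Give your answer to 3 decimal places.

At P = 78.3, Y = 8704: Q = 966.650.
Holding P constant, ∂Q/∂Y = 0.0507.
η_Y = (∂Q/∂Y)·(Y/Q) = 0.0507 × (8704/966.650) = 0.457.

0.457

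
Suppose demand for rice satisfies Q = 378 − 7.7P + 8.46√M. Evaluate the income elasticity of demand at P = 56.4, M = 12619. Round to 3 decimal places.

0.531

At P = 56.4, M = 12619: Q = 894.068.
Holding P constant, ∂Q/∂M = 8.46/(2√M) = 0.0376555.
η_M = (∂Q/∂M)·(M/Q) = 0.0376555 × (12619/894.068) = 0.531.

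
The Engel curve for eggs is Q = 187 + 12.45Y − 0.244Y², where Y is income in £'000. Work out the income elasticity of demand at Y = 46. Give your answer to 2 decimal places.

At Y = 46: Q = 243.3960.
dQ/dY = 12.45 − 0.488Y = -9.99800.
η = (dQ/dY)·(Y/Q) = -9.99800 × (46/243.3960) = -1.89.

-1.89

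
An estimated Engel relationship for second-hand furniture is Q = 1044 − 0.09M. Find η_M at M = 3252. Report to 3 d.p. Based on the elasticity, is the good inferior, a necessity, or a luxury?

At M = 3252: Q = 751.320.
dQ/dM = −0.09.
η = (dQ/dM)·(M/Q) = -0.09 × (3252/751.320) = -0.390.
Since η < 0, the good is an inferior good.

-0.390 (inferior good)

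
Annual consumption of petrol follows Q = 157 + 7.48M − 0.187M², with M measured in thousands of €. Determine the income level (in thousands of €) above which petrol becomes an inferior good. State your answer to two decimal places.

dQ/dM = 7.48 − 0.374M.
The good is inferior where dQ/dM < 0. Setting dQ/dM = 0 gives M = 7.48 / 0.374 = 20.00.

20.00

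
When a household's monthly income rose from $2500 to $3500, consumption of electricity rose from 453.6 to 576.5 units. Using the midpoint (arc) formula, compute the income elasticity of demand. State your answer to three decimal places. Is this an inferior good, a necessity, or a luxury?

0.716 (necessity)

ΔQ = 576.5 − 453.6 = 122.9; midpoint Q̄ = (453.6 + 576.5)/2 = 515.05.
ΔI = 3500 − 2500 = 1000; midpoint Ī = (2500 + 3500)/2 = 3000.
η = (ΔQ/Q̄) ÷ (ΔI/Ī) = (122.9/515.05) ÷ (1000/3000) = 0.716.
0 < η < 1 ⇒ necessity.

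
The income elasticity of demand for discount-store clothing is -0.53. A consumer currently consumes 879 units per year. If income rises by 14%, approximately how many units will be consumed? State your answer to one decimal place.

813.8

%ΔQ ≈ η × %ΔI = -0.53 × 14% = -7.42%.
New Q ≈ 879 × (1 − 0.0742) = 813.8.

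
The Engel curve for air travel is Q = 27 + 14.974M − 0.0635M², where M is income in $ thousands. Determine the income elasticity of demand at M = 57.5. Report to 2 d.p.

0.65

At M = 57.5: Q = 678.0581.
dQ/dM = 14.974 − 0.127M = 7.67150.
η = (dQ/dM)·(M/Q) = 7.67150 × (57.5/678.0581) = 0.65.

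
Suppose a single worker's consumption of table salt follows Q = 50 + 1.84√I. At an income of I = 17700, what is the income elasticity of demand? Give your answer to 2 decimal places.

0.42

At I = 17700: Q = 294.796.
dQ/dI = 1.84/(2√I) = 0.00691514 at this income.
η = (dQ/dI)·(I/Q) = 0.00691514 × (17700/294.796) = 0.42.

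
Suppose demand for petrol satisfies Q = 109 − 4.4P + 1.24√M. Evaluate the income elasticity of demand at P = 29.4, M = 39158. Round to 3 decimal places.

At P = 29.4, M = 39158: Q = 225.016.
Holding P constant, ∂Q/∂M = 1.24/(2√M) = 0.00313315.
η_M = (∂Q/∂M)·(M/Q) = 0.00313315 × (39158/225.016) = 0.545.

0.545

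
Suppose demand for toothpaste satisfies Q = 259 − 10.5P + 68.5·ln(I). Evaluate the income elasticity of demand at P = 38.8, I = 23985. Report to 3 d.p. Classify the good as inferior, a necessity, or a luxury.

At P = 38.8, I = 23985: Q = 542.435.
Holding P constant, ∂Q/∂I = 68.5/I = 0.00285595.
η_I = (∂Q/∂I)·(I/Q) = 0.00285595 × (23985/542.435) = 0.126.
Since 0 < η < 1, this is a necessity.

0.126 (necessity)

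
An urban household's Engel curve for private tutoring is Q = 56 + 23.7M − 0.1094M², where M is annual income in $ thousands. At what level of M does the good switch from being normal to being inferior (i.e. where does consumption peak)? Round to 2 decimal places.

108.32

dQ/dM = 23.7 − 0.2188M.
The good is inferior where dQ/dM < 0. Setting dQ/dM = 0 gives M = 23.7 / 0.2188 = 108.32.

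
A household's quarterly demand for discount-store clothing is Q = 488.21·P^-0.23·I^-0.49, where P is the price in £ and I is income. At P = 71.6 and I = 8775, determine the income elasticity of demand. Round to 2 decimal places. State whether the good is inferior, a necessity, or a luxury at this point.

For a multiplicative demand Q = A·P^α·I^β, the income elasticity is β everywhere.
Here β = -0.49, so η = -0.49.
Since η < 0, this is an inferior good.

-0.49 (inferior good)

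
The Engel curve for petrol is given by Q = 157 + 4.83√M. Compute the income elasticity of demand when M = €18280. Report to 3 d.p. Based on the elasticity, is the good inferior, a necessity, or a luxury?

0.403 (necessity)

At M = 18280: Q = 810.033.
dQ/dM = 4.83/(2√M) = 0.017862 at this income.
η = (dQ/dM)·(M/Q) = 0.017862 × (18280/810.033) = 0.403.
Since 0 < η < 1, the good is a necessity.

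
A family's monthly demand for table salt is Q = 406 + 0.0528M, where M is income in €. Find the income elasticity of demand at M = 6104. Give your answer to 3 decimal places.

0.443

At M = 6104: Q = 728.291.
dQ/dM = 0.0528.
η = (dQ/dM)·(M/Q) = 0.0528 × (6104/728.291) = 0.443.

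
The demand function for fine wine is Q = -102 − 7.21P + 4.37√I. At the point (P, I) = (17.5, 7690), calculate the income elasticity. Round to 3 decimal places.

1.236

At P = 17.5, I = 7690: Q = 155.042.
Holding P constant, ∂Q/∂I = 4.37/(2√I) = 0.0249166.
η_I = (∂Q/∂I)·(I/Q) = 0.0249166 × (7690/155.042) = 1.236.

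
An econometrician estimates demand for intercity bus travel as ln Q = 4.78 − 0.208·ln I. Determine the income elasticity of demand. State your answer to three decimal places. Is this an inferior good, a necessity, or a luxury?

In a log-linear demand, the coefficient on ln I is the income elasticity.
So η = -0.208.
η < 0 ⇒ inferior good.

-0.208 (inferior good)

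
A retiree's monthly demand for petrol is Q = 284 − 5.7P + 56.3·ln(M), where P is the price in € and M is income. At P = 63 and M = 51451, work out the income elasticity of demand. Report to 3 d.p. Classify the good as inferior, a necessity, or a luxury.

0.105 (necessity)

At P = 63, M = 51451: Q = 535.664.
Holding P constant, ∂Q/∂M = 56.3/M = 0.00109425.
η_M = (∂Q/∂M)·(M/Q) = 0.00109425 × (51451/535.664) = 0.105.
Since 0 < η < 1, this is a necessity.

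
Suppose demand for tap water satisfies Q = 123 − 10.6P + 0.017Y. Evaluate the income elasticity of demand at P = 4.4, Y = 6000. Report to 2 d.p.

At P = 4.4, Y = 6000: Q = 178.360.
Holding P constant, ∂Q/∂Y = 0.017.
η_Y = (∂Q/∂Y)·(Y/Q) = 0.017 × (6000/178.360) = 0.57.

0.57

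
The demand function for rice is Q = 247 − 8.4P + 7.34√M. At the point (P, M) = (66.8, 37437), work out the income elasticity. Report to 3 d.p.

At P = 66.8, M = 37437: Q = 1106.070.
Holding P constant, ∂Q/∂M = 7.34/(2√M) = 0.0189677.
η_M = (∂Q/∂M)·(M/Q) = 0.0189677 × (37437/1106.070) = 0.642.

0.642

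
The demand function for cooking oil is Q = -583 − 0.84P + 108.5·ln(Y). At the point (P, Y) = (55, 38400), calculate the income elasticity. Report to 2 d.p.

0.21

At P = 55, Y = 38400: Q = 516.106.
Holding P constant, ∂Q/∂Y = 108.5/Y = 0.00282552.
η_Y = (∂Q/∂Y)·(Y/Q) = 0.00282552 × (38400/516.106) = 0.21.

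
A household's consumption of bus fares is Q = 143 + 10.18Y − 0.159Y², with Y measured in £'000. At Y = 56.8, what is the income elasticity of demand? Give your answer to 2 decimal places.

At Y = 56.8: Q = 208.2518.
dQ/dY = 10.18 − 0.318Y = -7.88240.
η = (dQ/dY)·(Y/Q) = -7.88240 × (56.8/208.2518) = -2.15.

-2.15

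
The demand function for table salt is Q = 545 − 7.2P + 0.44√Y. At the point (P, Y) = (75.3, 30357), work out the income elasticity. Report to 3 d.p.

0.482

At P = 75.3, Y = 30357: Q = 79.502.
Holding P constant, ∂Q/∂Y = 0.44/(2√Y) = 0.00126268.
η_Y = (∂Q/∂Y)·(Y/Q) = 0.00126268 × (30357/79.502) = 0.482.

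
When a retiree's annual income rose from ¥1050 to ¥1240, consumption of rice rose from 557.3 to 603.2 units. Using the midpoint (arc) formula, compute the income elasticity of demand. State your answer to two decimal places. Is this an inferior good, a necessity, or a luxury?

ΔQ = 603.2 − 557.3 = 45.9; midpoint Q̄ = (557.3 + 603.2)/2 = 580.25.
ΔI = 1240 − 1050 = 190; midpoint Ī = (1050 + 1240)/2 = 1145.
η = (ΔQ/Q̄) ÷ (ΔI/Ī) = (45.9/580.25) ÷ (190/1145) = 0.48.
0 < η < 1 ⇒ necessity.

0.48 (necessity)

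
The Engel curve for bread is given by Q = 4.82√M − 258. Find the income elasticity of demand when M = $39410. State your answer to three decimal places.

At M = 39410: Q = 698.864.
dQ/dM = 4.82/(2√M) = 0.0121399 at this income.
η = (dQ/dM)·(M/Q) = 0.0121399 × (39410/698.864) = 0.685.

0.685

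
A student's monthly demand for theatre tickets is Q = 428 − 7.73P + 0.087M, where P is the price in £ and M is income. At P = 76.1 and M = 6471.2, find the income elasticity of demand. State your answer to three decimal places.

At P = 76.1, M = 6471.2: Q = 402.741.
Holding P constant, ∂Q/∂M = 0.087.
η_M = (∂Q/∂M)·(M/Q) = 0.087 × (6471.2/402.741) = 1.398.

1.398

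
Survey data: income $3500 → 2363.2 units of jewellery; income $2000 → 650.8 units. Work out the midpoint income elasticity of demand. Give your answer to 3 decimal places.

ΔQ = 650.8 − 2363.2 = -1712.4; midpoint Q̄ = (2363.2 + 650.8)/2 = 1507.
ΔI = 2000 − 3500 = -1500; midpoint Ī = (3500 + 2000)/2 = 2750.
η = (ΔQ/Q̄) ÷ (ΔI/Ī) = (-1712.4/1507) ÷ (-1500/2750) = 2.083.

2.083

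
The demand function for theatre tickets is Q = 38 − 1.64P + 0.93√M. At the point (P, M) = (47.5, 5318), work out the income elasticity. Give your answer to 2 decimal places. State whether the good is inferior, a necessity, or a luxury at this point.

At P = 47.5, M = 5318: Q = 27.920.
Holding P constant, ∂Q/∂M = 0.93/(2√M) = 0.00637645.
η_M = (∂Q/∂M)·(M/Q) = 0.00637645 × (5318/27.920) = 1.21.
Since η > 1, this is a luxury.

1.21 (luxury)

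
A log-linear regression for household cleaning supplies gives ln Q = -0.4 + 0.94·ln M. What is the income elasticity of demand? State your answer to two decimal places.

In a log-linear demand, the coefficient on ln M is the income elasticity.
So η = 0.94.

0.94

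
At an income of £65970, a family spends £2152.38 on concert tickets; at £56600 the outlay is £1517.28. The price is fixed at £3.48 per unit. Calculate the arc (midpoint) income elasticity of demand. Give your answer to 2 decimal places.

With a constant price, Q₁ = 2152.38/3.48 = 618.500 and Q₂ = 1517.28/3.48 = 436.000 (equivalently, work directly with expenditure since P cancels).
Midpoint %ΔQ = (1517.28 − 2152.38)/1834.83 = -0.34614; midpoint %ΔI = (56600 − 65970)/61285 = -0.15289.
η = -0.34614 / -0.15289 = 2.26.

2.26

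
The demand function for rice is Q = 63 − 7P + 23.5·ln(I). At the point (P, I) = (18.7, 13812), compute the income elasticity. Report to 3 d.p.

At P = 18.7, I = 13812: Q = 156.132.
Holding P constant, ∂Q/∂I = 23.5/I = 0.00170142.
η_I = (∂Q/∂I)·(I/Q) = 0.00170142 × (13812/156.132) = 0.151.

0.151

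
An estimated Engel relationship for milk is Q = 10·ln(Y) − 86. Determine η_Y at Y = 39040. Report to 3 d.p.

0.507

At Y = 39040: Q = 19.723.
dQ/dY = 10/Y = 0.000256148 at this income.
η = (dQ/dY)·(Y/Q) = 0.000256148 × (39040/19.723) = 0.507.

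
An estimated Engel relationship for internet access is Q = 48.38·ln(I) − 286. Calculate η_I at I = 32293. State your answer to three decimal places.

0.224

At I = 32293: Q = 216.310.
dQ/dI = 48.38/I = 0.00149816 at this income.
η = (dQ/dI)·(I/Q) = 0.00149816 × (32293/216.310) = 0.224.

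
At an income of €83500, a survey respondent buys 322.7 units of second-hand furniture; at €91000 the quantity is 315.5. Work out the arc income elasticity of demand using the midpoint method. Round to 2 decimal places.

-0.26

ΔQ = 315.5 − 322.7 = -7.2; midpoint Q̄ = (322.7 + 315.5)/2 = 319.1.
ΔI = 91000 − 83500 = 7500; midpoint Ī = (83500 + 91000)/2 = 87250.
η = (ΔQ/Q̄) ÷ (ΔI/Ī) = (-7.2/319.1) ÷ (7500/87250) = -0.26.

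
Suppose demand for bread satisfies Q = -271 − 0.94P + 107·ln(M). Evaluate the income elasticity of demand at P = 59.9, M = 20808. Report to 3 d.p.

At P = 59.9, M = 20808: Q = 736.605.
Holding P constant, ∂Q/∂M = 107/M = 0.00514225.
η_M = (∂Q/∂M)·(M/Q) = 0.00514225 × (20808/736.605) = 0.145.

0.145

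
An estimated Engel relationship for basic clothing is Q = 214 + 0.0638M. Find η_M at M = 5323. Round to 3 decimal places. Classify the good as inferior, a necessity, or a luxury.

At M = 5323: Q = 553.607.
dQ/dM = 0.0638.
η = (dQ/dM)·(M/Q) = 0.0638 × (5323/553.607) = 0.613.
Since 0 < η < 1, the good is a necessity.

0.613 (necessity)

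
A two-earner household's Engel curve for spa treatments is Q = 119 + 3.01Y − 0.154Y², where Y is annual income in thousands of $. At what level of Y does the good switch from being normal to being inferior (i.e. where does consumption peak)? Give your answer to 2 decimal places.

dQ/dY = 3.01 − 0.308Y.
The good is inferior where dQ/dY < 0. Setting dQ/dY = 0 gives Y = 3.01 / 0.308 = 9.77.

9.77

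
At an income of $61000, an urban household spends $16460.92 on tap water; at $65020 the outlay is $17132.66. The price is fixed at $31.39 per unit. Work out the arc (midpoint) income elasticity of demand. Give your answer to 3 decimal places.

With a constant price, Q₁ = 16460.92/31.39 = 524.400 and Q₂ = 17132.66/31.39 = 545.800 (equivalently, work directly with expenditure since P cancels).
Midpoint %ΔQ = (17132.66 − 16460.92)/16796.79 = 0.03999; midpoint %ΔI = (65020 − 61000)/63010 = 0.06380.
η = 0.03999 / 0.06380 = 0.627.

0.627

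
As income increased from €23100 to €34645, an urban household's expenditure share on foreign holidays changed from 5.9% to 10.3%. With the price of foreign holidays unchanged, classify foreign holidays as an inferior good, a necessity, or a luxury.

The budget share rises as income rises, so η > 1.

luxury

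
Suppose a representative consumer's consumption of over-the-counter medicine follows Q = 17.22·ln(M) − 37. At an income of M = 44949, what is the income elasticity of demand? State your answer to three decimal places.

0.117

At M = 44949: Q = 147.483.
dQ/dM = 17.22/M = 0.000383101 at this income.
η = (dQ/dM)·(M/Q) = 0.000383101 × (44949/147.483) = 0.117.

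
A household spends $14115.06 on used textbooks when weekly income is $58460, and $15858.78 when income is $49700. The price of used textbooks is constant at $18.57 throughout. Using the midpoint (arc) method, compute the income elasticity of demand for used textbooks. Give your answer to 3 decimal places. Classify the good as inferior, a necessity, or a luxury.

With a constant price, Q₁ = 14115.06/18.57 = 760.100 and Q₂ = 15858.78/18.57 = 854.000 (equivalently, work directly with expenditure since P cancels).
Midpoint %ΔQ = (15858.78 − 14115.06)/14986.92 = 0.11635; midpoint %ΔI = (49700 − 58460)/54080 = -0.16198.
η = 0.11635 / -0.16198 = -0.718.
η < 0 ⇒ inferior good.

-0.718 (inferior good)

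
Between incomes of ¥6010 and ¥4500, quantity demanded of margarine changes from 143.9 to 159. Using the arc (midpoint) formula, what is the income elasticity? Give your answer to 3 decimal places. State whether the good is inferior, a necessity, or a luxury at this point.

-0.347 (inferior good)

ΔQ = 159 − 143.9 = 15.1; midpoint Q̄ = (143.9 + 159)/2 = 151.45.
ΔI = 4500 − 6010 = -1510; midpoint Ī = (6010 + 4500)/2 = 5255.
η = (ΔQ/Q̄) ÷ (ΔI/Ī) = (15.1/151.45) ÷ (-1510/5255) = -0.347.
η < 0 ⇒ inferior good.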